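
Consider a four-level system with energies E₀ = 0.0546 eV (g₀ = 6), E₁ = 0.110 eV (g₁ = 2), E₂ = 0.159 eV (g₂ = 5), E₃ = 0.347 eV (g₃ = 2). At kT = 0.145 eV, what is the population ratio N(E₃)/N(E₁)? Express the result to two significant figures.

0.20

n₃/n₁ = (g₃/g₁) exp[−(E₃−E₁)/kT] = (2/2) × exp(−(0.237 eV)/(0.145 eV)) = (2/2) × exp(-1.634) = 0.20.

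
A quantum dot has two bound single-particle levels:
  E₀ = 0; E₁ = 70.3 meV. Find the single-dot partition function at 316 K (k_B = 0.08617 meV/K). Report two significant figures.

Z = 1.1

k_BT = 0.08617 × 316 K = 27.23 meV.
Eᵢ/kT = 0, 2.582.
Z = Σ e^(−Eᵢ/kT) = e^(−0) + e^(−2.582) = 1.000 + 0.07562 = 1.076.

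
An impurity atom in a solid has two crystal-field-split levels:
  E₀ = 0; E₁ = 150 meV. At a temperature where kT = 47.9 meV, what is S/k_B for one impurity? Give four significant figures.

Eᵢ/kT = 0, 3.13152.
Z = Σ e^(−Eᵢ/kT) = e^(−0) + e^(−3.13152) = 1.00000 + 0.0436514 = 1.04365.
⟨E⟩ = Σ EᵢPᵢ = 6.27386 meV.
S/k_B = ln Z + ⟨E⟩/kT = ln(1.04365) + 6.27386/47.9 = 0.0427242 + 0.130978 = 0.1737.

0.1737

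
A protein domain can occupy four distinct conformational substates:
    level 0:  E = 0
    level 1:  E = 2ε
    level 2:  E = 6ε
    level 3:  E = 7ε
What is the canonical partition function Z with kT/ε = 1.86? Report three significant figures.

Z = 1.40

Eᵢ/kT = 0, 1.0753, 3.2258, 3.7634.
Z = Σ e^(−Eᵢ/kT) = e^(−0) + e^(−1.0753) + e^(−3.2258) + e^(−3.7634) = 1.0000 + 0.34120 + 0.039724 + 0.023205 = 1.4041.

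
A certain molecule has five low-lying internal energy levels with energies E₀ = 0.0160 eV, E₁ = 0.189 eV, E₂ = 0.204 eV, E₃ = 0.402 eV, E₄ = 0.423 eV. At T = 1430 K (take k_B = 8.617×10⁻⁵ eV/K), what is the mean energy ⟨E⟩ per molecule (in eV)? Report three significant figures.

0.0906 eV

k_BT = 8.617×10⁻⁵ × 1430 K = 0.12322 eV.
Eᵢ/kT = 0.12985, 1.5338, 1.6556, 3.2625, 3.4329.
Z = Σ e^(−Eᵢ/kT) = e^(−0.12985) + e^(−1.5338) + e^(−1.6556) + e^(−3.2625) + e^(−3.4329) = 0.87823 + 0.21571 + 0.19098 + 0.038293 + 0.032293 = 1.3555.
⟨E⟩ = Σ Eᵢ e^(−Eᵢ/kT) / Z = (0.0160·0.87823 + 0.189·0.21571 + 0.204·0.19098 + 0.402·0.038293 + 0.423·0.032293) / 1.3555 = 0.0906 eV.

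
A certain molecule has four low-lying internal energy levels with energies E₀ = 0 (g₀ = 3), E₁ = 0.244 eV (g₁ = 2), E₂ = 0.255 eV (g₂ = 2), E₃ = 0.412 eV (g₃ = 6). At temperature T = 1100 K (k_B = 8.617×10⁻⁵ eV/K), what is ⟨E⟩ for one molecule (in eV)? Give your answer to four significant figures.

0.03084 eV

k_BT = 8.617×10⁻⁵ × 1100 K = 0.0947870 eV.
Eᵢ/kT = 0, 2.57419, 2.69024, 4.34659.
Z = Σ gᵢe^(−Eᵢ/kT) = 3·e^(−0) + 2·e^(−2.57419) + 2·e^(−2.69024) + 6·e^(−4.34659) = 3.00000 + 0.152431 + 0.135729 + 0.0777054 = 3.36587.
⟨E⟩ = Σ Eᵢ gᵢe^(−Eᵢ/kT) / Z = (0·3.00000 + 0.244·0.152431 + 0.255·0.135729 + 0.412·0.0777054) / 3.36587 = 0.03084 eV.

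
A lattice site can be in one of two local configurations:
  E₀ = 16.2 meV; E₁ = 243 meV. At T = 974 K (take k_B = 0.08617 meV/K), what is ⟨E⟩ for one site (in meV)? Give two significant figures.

30 meV

k_BT = 0.08617 × 974 K = 83.93 meV.
Eᵢ/kT = 0.1930, 2.895.
Z = Σ e^(−Eᵢ/kT) = e^(−0.1930) + e^(−2.895) = 0.8245 + 0.05530 = 0.8798.
⟨E⟩ = Σ Eᵢ e^(−Eᵢ/kT) / Z = (16.2·0.8245 + 243·0.05530) / 0.8798 = 30 meV.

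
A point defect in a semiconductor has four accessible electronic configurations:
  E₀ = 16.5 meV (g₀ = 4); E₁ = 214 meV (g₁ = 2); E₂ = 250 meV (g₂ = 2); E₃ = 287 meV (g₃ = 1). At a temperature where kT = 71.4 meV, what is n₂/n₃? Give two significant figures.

3.4

n₂/n₃ = (g₂/g₃) exp[−(E₂−E₃)/kT] = (2/1) × exp(−(-37 meV)/(71.4 meV)) = (2/1) × exp(0.5182) = 3.4.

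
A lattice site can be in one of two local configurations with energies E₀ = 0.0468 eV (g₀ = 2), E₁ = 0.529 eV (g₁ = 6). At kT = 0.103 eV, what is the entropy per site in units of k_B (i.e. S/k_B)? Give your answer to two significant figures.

0.85

Eᵢ/kT = 0.4544, 5.136.
Z = Σ gᵢe^(−Eᵢ/kT) = 2·e^(−0.4544) + 6·e^(−5.136) = 1.270 + 0.03529 = 1.305.
⟨E⟩ = Σ EᵢPᵢ = 0.05985 eV.
S/k_B = ln Z + ⟨E⟩/kT = ln(1.305) + 0.05985/0.103 = 0.2662 + 0.5811 = 0.85.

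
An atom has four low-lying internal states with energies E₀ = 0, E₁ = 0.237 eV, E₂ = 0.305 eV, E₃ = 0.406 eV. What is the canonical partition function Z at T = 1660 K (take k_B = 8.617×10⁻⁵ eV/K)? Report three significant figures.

Z = 1.37

k_BT = 8.617×10⁻⁵ × 1660 K = 0.14304 eV.
Eᵢ/kT = 0, 1.6569, 2.1323, 2.8384.
Z = Σ e^(−Eᵢ/kT) = e^(−0) + e^(−1.6569) + e^(−2.1323) + e^(−2.8384) = 1.0000 + 0.19073 + 0.11856 + 0.058519 = 1.3678.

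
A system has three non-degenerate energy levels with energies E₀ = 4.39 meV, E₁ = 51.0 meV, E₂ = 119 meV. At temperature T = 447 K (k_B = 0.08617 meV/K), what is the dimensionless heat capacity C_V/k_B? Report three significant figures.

0.514

k_BT = 0.08617 × 447 K = 38.518 meV.
Eᵢ/kT = 0.11397, 1.3241, 3.0895.
Z = Σ e^(−Eᵢ/kT) = e^(−0.11397) + e^(−1.3241) + e^(−3.0895) = 0.89228 + 0.26604 + 0.045525 = 1.2038.
⟨E⟩ = 19.025 meV, ⟨E²⟩ = 1124.6 meV².
C_V/k_B = (⟨E²⟩ − ⟨E⟩²)/(kT)² = (1124.6 − 361.95)/1483.6 = 0.514.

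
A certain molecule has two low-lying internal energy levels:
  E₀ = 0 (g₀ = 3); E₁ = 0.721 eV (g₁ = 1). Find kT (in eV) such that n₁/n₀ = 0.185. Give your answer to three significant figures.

n₁/n₀ = (g₁/g₀) exp[−(E₁−E₀)/kT] = 0.185.
⇒ (E₁−E₀)/kT = ln((1/3)/0.185) = ln(1.8018) = 0.58879.
kT = 0.721 eV / 0.58879 = 1.22 eV.

1.22 eV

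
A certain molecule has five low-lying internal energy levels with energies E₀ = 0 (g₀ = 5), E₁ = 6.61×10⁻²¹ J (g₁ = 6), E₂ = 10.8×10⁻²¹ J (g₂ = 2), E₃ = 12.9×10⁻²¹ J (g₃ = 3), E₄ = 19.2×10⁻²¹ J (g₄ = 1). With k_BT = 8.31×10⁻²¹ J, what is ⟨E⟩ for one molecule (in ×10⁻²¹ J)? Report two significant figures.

3.8 ×10⁻²¹ J

Eᵢ/kT = 0, 0.7954, 1.300, 1.552, 2.310.
Z = Σ gᵢe^(−Eᵢ/kT) = 5·e^(−0) + 6·e^(−0.7954) + 2·e^(−1.300) + 3·e^(−1.552) + 1·e^(−2.310) = 5.000 + 2.708 + 0.5451 + 0.6355 + 0.09926 = 8.988.
⟨E⟩ = Σ Eᵢ gᵢe^(−Eᵢ/kT) / Z = (0·5.000 + 6.61·2.708 + 10.8·0.5451 + 12.9·0.6355 + 19.2·0.09926) / 8.988 = 3.8 ×10⁻²¹ J.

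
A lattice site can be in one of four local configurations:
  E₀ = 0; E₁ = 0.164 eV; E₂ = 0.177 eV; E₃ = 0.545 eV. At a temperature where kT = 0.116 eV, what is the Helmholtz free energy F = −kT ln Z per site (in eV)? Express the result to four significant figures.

Eᵢ/kT = 0, 1.41379, 1.52586, 4.69828.
Z = Σ e^(−Eᵢ/kT) = e^(−0) + e^(−1.41379) + e^(−1.52586) + e^(−4.69828) = 1.00000 + 0.243220 + 0.217434 + 0.00911093 = 1.46976.
F = −kT ln Z = −0.116 × ln(1.46976) = −0.116 × 0.385099 = -0.04467 eV.

-0.04467 eV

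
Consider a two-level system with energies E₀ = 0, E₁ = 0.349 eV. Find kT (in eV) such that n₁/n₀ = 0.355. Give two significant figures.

0.34 eV

n₁/n₀ = exp[−(E₁−E₀)/kT] = 0.355.
⇒ (E₁−E₀)/kT = ln(1/0.355) = ln(2.817) = 1.036.
kT = 0.349 eV / 1.036 = 0.34 eV.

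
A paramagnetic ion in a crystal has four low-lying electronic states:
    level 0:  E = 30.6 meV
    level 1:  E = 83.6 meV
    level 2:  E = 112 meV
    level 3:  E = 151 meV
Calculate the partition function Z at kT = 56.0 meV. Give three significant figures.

Eᵢ/kT = 0.54643, 1.4929, 2.0000, 2.6964.
Z = Σ e^(−Eᵢ/kT) = e^(−0.54643) + e^(−1.4929) + e^(−2.0000) + e^(−2.6964) = 0.57901 + 0.22472 + 0.13534 + 0.067448 = 1.0065.

Z = 1.01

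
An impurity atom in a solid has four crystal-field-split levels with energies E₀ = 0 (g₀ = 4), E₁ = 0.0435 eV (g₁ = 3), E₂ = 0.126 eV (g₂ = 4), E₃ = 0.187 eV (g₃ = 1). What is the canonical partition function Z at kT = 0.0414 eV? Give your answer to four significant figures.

Z = 5.251

Eᵢ/kT = 0, 1.05072, 3.04348, 4.51691.
Z = Σ gᵢe^(−Eᵢ/kT) = 4·e^(−0) + 3·e^(−1.05072) + 4·e^(−3.04348) + 1·e^(−4.51691) = 4.00000 + 1.04906 + 0.190675 + 0.0109227 = 5.25066.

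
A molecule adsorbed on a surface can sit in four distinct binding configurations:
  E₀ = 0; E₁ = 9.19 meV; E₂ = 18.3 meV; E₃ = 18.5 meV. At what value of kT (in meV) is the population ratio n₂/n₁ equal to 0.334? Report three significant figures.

8.31 meV

n₂/n₁ = exp[−(E₂−E₁)/kT] = 0.334.
⇒ (E₂−E₁)/kT = ln(1/0.334) = ln(2.9940) = 1.0966.
kT = 9.11 meV / 1.0966 = 8.31 meV.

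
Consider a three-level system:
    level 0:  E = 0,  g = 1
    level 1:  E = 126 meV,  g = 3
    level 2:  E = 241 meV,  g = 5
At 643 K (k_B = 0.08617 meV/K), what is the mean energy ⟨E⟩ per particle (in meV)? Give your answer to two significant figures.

40 meV

k_BT = 0.08617 × 643 K = 55.41 meV.
Eᵢ/kT = 0, 2.274, 4.349.
Z = Σ gᵢe^(−Eᵢ/kT) = 1·e^(−0) + 3·e^(−2.274) + 5·e^(−4.349) = 1.000 + 0.3087 + 0.06460 = 1.373.
⟨E⟩ = Σ Eᵢ gᵢe^(−Eᵢ/kT) / Z = (0·1.000 + 126·0.3087 + 241·0.06460) / 1.373 = 40 meV.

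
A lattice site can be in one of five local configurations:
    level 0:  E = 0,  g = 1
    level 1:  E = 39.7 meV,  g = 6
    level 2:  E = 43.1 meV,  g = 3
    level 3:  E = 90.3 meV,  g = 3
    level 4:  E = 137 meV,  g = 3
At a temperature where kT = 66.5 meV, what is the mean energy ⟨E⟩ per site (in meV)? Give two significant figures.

Eᵢ/kT = 0, 0.5970, 0.6481, 1.358, 2.060.
Z = Σ gᵢe^(−Eᵢ/kT) = 1·e^(−0) + 6·e^(−0.5970) + 3·e^(−0.6481) + 3·e^(−1.358) + 3·e^(−2.060) = 1.000 + 3.303 + 1.569 + 0.7715 + 0.3824 = 7.026.
⟨E⟩ = Σ Eᵢ gᵢe^(−Eᵢ/kT) / Z = (0·1.000 + 39.7·3.303 + 43.1·1.569 + 90.3·0.7715 + 137·0.3824) / 7.026 = 46 meV.

46 meV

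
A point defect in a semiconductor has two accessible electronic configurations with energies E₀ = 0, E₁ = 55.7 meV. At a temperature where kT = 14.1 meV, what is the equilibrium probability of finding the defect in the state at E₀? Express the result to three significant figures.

0.981

Eᵢ/kT = 0, 3.9504.
Z = Σ e^(−Eᵢ/kT) = e^(−0) + e^(−3.9504) = 1.0000 + 0.019247 = 1.0192.
P₀ = e^(−E₀/kT) / Z = 1.0000/1.0192 = 0.981.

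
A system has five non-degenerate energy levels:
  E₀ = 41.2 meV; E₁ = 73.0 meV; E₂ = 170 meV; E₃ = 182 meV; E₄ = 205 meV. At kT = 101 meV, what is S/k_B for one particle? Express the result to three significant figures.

Eᵢ/kT = 0.40792, 0.72277, 1.6832, 1.8020, 2.0297.
Z = Σ e^(−Eᵢ/kT) = e^(−0.40792) + e^(−0.72277) + e^(−1.6832) + e^(−1.8020) + e^(−2.0297) = 0.66503 + 0.48541 + 0.18578 + 0.16497 + 0.13137 = 1.6326.
⟨E⟩ = Σ EᵢPᵢ = 92.718 meV.
S/k_B = ln Z + ⟨E⟩/kT = ln(1.6326) + 92.718/101 = 0.49017 + 0.91800 = 1.41.

1.41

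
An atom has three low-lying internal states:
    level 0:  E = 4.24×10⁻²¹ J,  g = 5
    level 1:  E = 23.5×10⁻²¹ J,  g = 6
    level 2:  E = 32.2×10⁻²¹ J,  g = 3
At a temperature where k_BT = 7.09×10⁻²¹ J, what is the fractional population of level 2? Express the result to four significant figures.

0.01066

Eᵢ/kT = 0.598025, 3.31453, 4.54161.
Z = Σ gᵢe^(−Eᵢ/kT) = 5·e^(−0.598025) + 6·e^(−3.31453) + 3·e^(−4.54161) = 2.74948 + 0.218107 + 0.0319687 = 2.99956.
P₂ = g₂ e^(−E₂/kT) / Z = 0.0319687/2.99956 = 0.01066.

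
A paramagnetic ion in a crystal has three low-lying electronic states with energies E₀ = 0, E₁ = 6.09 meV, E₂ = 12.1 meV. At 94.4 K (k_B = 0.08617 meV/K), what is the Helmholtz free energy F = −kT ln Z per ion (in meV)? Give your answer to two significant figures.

k_BT = 0.08617 × 94.4 K = 8.134 meV.
Eᵢ/kT = 0, 0.7487, 1.488.
Z = Σ e^(−Eᵢ/kT) = e^(−0) + e^(−0.7487) + e^(−1.488) = 1.000 + 0.4730 + 0.2258 = 1.699.
F = −kT ln Z = −8.134 × ln(1.699) = −8.134 × 0.5300 = -4.3 meV.

-4.3 meV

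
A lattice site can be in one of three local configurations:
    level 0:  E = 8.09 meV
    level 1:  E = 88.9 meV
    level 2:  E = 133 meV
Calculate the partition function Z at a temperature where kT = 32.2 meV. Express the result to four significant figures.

Eᵢ/kT = 0.251242, 2.76087, 4.13043.
Z = Σ e^(−Eᵢ/kT) = e^(−0.251242) + e^(−2.76087) + e^(−4.13043) = 0.777834 + 0.0632367 + 0.0160760 = 0.857147.

Z = 0.8571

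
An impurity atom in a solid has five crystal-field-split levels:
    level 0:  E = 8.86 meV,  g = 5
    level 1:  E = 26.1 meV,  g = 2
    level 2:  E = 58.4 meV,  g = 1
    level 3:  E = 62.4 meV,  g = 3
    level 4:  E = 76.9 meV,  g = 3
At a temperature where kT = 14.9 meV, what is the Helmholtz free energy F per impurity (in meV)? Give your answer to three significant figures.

-17.3 meV

Eᵢ/kT = 0.59463, 1.7517, 3.9195, 4.1879, 5.1611.
Z = Σ gᵢe^(−Eᵢ/kT) = 5·e^(−0.59463) + 2·e^(−1.7517) + 1·e^(−3.9195) + 3·e^(−4.1879) + 3·e^(−5.1611) = 2.7588 + 0.34696 + 0.019851 + 0.045534 + 0.017206 = 3.1884.
F = −kT ln Z = −14.9 × ln(3.1884) = −14.9 × 1.1595 = -17.3 meV.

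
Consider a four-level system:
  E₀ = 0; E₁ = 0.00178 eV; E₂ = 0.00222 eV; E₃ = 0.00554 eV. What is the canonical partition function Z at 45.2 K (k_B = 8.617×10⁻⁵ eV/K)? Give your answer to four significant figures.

Z = 2.440

k_BT = 8.617×10⁻⁵ × 45.2 K = 0.00389488 eV.
Eᵢ/kT = 0, 0.457010, 0.569979, 1.42238.
Z = Σ e^(−Eᵢ/kT) = e^(−0) + e^(−0.457010) + e^(−0.569979) + e^(−1.42238) = 1.00000 + 0.633174 + 0.565537 + 0.241139 = 2.43985.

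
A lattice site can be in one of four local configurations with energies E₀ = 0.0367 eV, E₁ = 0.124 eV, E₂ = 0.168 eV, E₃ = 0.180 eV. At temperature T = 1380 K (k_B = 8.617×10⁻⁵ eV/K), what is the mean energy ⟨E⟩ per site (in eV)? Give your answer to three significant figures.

k_BT = 8.617×10⁻⁵ × 1380 K = 0.11891 eV.
Eᵢ/kT = 0.30864, 1.0428, 1.4128, 1.5137.
Z = Σ e^(−Eᵢ/kT) = e^(−0.30864) + e^(−1.0428) + e^(−1.4128) + e^(−1.5137) = 0.73445 + 0.35247 + 0.24346 + 0.22009 = 1.5505.
⟨E⟩ = Σ Eᵢ e^(−Eᵢ/kT) / Z = (0.0367·0.73445 + 0.124·0.35247 + 0.168·0.24346 + 0.180·0.22009) / 1.5505 = 0.0975 eV.

0.0975 eV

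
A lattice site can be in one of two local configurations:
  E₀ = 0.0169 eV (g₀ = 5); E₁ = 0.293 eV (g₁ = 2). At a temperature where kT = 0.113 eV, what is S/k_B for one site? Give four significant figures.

1.726

Eᵢ/kT = 0.149558, 2.59292.
Z = Σ gᵢe^(−Eᵢ/kT) = 5·e^(−0.149558) + 2·e^(−2.59292) = 4.30544 + 0.149603 = 4.45504.
⟨E⟩ = Σ EᵢPᵢ = 0.0261716 eV.
S/k_B = ln Z + ⟨E⟩/kT = ln(4.45504) + 0.0261716/0.113 = 1.49404 + 0.231607 = 1.726.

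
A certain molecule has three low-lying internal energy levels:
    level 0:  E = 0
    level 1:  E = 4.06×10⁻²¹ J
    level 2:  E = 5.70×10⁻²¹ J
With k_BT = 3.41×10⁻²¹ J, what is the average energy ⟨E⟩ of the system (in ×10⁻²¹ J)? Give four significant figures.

1.545 ×10⁻²¹ J

Eᵢ/kT = 0, 1.19062, 1.67155.
Z = Σ e^(−Eᵢ/kT) = e^(−0) + e^(−1.19062) + e^(−1.67155) = 1.00000 + 0.304033 + 0.187956 = 1.49199.
⟨E⟩ = Σ Eᵢ e^(−Eᵢ/kT) / Z = (0·1.00000 + 4.06·0.304033 + 5.70·0.187956) / 1.49199 = 1.545 ×10⁻²¹ J.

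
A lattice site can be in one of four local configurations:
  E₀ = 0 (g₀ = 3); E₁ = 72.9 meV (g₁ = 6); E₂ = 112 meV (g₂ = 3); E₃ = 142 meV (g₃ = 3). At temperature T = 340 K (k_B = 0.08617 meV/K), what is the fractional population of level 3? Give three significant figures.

0.00657

k_BT = 0.08617 × 340 K = 29.298 meV.
Eᵢ/kT = 0, 2.4882, 3.8228, 4.8467.
Z = Σ gᵢe^(−Eᵢ/kT) = 3·e^(−0) + 6·e^(−2.4882) + 3·e^(−3.8228) + 3·e^(−4.8467) = 3.0000 + 0.49836 + 0.065599 + 0.023563 = 3.5875.
P₃ = g₃ e^(−E₃/kT) / Z = 0.023563/3.5875 = 0.00657.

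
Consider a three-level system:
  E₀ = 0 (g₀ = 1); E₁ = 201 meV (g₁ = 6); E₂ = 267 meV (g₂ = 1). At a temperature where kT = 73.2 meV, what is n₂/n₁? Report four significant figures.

n₂/n₁ = (g₂/g₁) exp[−(E₂−E₁)/kT] = (1/6) × exp(−(66 meV)/(73.2 meV)) = (1/6) × exp(-0.901639) = 0.06765.

0.06765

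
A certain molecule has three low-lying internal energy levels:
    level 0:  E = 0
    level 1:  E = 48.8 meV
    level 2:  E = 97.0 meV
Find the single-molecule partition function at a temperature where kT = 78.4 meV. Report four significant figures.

Eᵢ/kT = 0, 0.622449, 1.23724.
Z = Σ e^(−Eᵢ/kT) = e^(−0) + e^(−0.622449) + e^(−1.23724) = 1.00000 + 0.536629 + 0.290184 = 1.82681.

Z = 1.827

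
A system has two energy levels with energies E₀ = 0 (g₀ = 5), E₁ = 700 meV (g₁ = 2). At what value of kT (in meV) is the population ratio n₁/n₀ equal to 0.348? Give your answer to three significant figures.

5030 meV

n₁/n₀ = (g₁/g₀) exp[−(E₁−E₀)/kT] = 0.348.
⇒ (E₁−E₀)/kT = ln((2/5)/0.348) = ln(1.1494) = 0.13924.
kT = 700 meV / 0.13924 = 5030 meV.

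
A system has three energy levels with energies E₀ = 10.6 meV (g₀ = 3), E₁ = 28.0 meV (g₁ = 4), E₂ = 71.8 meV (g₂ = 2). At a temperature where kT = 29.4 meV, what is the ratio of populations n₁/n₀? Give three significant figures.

n₁/n₀ = (g₁/g₀) exp[−(E₁−E₀)/kT] = (4/3) × exp(−(17.4 meV)/(29.4 meV)) = (4/3) × exp(-0.59184) = 0.738.

0.738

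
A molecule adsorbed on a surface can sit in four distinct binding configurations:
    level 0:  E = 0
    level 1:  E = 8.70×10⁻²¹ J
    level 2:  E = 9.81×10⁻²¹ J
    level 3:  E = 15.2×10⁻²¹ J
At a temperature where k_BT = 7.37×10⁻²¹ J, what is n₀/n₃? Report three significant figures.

7.86

n₀/n₃ = exp[−(E₀−E₃)/kT] = exp(−(-15.2 ×10⁻²¹ J)/(7.37 ×10⁻²¹ J)) = exp(2.0624) = 7.86.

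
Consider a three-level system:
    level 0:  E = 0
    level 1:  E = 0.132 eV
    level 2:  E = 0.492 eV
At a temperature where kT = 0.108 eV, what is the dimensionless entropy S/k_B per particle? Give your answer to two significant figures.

0.58

Eᵢ/kT = 0, 1.222, 4.556.
Z = Σ e^(−Eᵢ/kT) = e^(−0) + e^(−1.222) + e^(−4.556) = 1.000 + 0.2946 + 0.01050 = 1.305.
⟨E⟩ = Σ EᵢPᵢ = 0.03376 eV.
S/k_B = ln Z + ⟨E⟩/kT = ln(1.305) + 0.03376/0.108 = 0.2662 + 0.3126 = 0.58.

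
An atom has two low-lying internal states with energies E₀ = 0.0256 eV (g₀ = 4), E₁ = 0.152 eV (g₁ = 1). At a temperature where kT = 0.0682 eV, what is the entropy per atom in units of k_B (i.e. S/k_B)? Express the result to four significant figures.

Eᵢ/kT = 0.375367, 2.22874.
Z = Σ gᵢe^(−Eᵢ/kT) = 4·e^(−0.375367) + 1·e^(−2.22874) = 2.74815 + 0.107664 = 2.85581.
⟨E⟩ = Σ EᵢPᵢ = 0.0303653 eV.
S/k_B = ln Z + ⟨E⟩/kT = ln(2.85581) + 0.0303653/0.0682 = 1.04936 + 0.445239 = 1.495.

1.495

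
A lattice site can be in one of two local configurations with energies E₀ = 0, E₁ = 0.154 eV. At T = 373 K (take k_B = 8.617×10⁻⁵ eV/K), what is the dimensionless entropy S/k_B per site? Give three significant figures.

0.0477

k_BT = 8.617×10⁻⁵ × 373 K = 0.032141 eV.
Eᵢ/kT = 0, 4.7914.
Z = Σ e^(−Eᵢ/kT) = e^(−0) + e^(−4.7914) = 1.0000 + 0.0083008 = 1.0083.
⟨E⟩ = Σ EᵢPᵢ = 0.0012678 eV.
S/k_B = ln Z + ⟨E⟩/kT = ln(1.0083) + 0.0012678/0.032141 = 0.0082657 + 0.039445 = 0.0477.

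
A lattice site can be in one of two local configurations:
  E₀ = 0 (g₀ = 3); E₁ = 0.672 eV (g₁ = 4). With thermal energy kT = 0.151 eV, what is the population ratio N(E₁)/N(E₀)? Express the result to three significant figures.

0.0156

n₁/n₀ = (g₁/g₀) exp[−(E₁−E₀)/kT] = (4/3) × exp(−(0.672 eV)/(0.151 eV)) = (4/3) × exp(-4.4503) = 0.0156.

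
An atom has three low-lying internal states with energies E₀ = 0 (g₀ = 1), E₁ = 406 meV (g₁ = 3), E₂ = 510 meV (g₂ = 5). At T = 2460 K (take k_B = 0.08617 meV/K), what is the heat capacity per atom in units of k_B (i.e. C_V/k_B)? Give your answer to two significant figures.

1.2

k_BT = 0.08617 × 2460 K = 212.0 meV.
Eᵢ/kT = 0, 1.915, 2.406.
Z = Σ gᵢe^(−Eᵢ/kT) = 1·e^(−0) + 3·e^(−1.915) + 5·e^(−2.406) = 1.000 + 0.4420 + 0.4509 = 1.893.
⟨E⟩ = 216.3 meV, ⟨E²⟩ = 100400 meV².
C_V/k_B = (⟨E²⟩ − ⟨E⟩²)/(kT)² = (100400 − 46790)/44940 = 1.2.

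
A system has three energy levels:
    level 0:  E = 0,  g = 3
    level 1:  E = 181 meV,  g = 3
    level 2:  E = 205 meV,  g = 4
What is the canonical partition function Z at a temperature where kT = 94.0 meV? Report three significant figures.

Z = 3.89

Eᵢ/kT = 0, 1.9255, 2.1809.
Z = Σ gᵢe^(−Eᵢ/kT) = 3·e^(−0) + 3·e^(−1.9255) + 4·e^(−2.1809) = 3.0000 + 0.43741 + 0.45176 = 3.8892.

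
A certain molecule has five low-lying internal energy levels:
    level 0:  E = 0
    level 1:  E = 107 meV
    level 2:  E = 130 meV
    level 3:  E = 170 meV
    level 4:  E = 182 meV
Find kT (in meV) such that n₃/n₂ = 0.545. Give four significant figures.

n₃/n₂ = exp[−(E₃−E₂)/kT] = 0.545.
⇒ (E₃−E₂)/kT = ln(1/0.545) = ln(1.83486) = 0.606968.
kT = 40 meV / 0.606968 = 65.90 meV.

65.90 meV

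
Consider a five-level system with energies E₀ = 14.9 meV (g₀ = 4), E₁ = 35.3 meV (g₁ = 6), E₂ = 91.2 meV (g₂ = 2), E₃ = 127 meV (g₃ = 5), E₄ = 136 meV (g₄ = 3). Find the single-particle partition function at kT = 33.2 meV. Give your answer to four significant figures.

Eᵢ/kT = 0.448795, 1.06325, 2.74699, 3.82530, 4.09639.
Z = Σ gᵢe^(−Eᵢ/kT) = 4·e^(−0.448795) + 6·e^(−1.06325) + 2·e^(−2.74699) + 5·e^(−3.82530) + 3·e^(−4.09639) = 2.55359 + 2.07199 + 0.128241 + 0.109059 + 0.0498978 = 4.91278.

Z = 4.913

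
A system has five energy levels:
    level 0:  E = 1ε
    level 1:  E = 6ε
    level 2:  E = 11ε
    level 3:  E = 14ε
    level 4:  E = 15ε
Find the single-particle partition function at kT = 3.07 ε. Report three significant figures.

Eᵢ/kT = 0.32573, 1.9544, 3.5831, 4.5603, 4.8860.
Z = Σ e^(−Eᵢ/kT) = e^(−0.32573) + e^(−1.9544) + e^(−3.5831) + e^(−4.5603) + e^(−4.8860) = 0.72200 + 0.14165 + 0.027789 + 0.010459 + 0.0075516 = 0.90945.

Z = 0.909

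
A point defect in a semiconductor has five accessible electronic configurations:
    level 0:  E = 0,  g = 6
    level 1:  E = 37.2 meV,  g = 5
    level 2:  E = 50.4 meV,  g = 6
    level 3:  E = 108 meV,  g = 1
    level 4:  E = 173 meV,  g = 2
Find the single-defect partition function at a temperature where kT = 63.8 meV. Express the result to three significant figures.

Eᵢ/kT = 0, 0.58307, 0.78997, 1.6928, 2.7116.
Z = Σ gᵢe^(−Eᵢ/kT) = 6·e^(−0) + 5·e^(−0.58307) + 6·e^(−0.78997) + 1·e^(−1.6928) + 2·e^(−2.7116) = 6.0000 + 2.7909 + 2.7232 + 0.18400 + 0.13286 = 11.831.

Z = 11.8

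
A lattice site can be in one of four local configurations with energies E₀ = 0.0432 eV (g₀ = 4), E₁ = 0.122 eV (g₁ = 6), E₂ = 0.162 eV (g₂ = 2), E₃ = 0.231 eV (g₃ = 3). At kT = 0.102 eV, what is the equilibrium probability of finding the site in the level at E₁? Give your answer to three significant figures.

0.352

Eᵢ/kT = 0.42353, 1.1961, 1.5882, 2.2647.
Z = Σ gᵢe^(−Eᵢ/kT) = 4·e^(−0.42353) + 6·e^(−1.1961) + 2·e^(−1.5882) + 3·e^(−2.2647) = 2.6189 + 1.8142 + 0.40859 + 0.31158 = 5.1533.
P₁ = g₁ e^(−E₁/kT) / Z = 1.8142/5.1533 = 0.352.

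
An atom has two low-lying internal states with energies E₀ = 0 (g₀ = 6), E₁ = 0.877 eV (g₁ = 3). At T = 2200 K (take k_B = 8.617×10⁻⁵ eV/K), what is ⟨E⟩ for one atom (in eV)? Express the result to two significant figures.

k_BT = 8.617×10⁻⁵ × 2200 K = 0.1896 eV.
Eᵢ/kT = 0, 4.626.
Z = Σ gᵢe^(−Eᵢ/kT) = 6·e^(−0) + 3·e^(−4.626) = 6.000 + 0.02938 = 6.029.
⟨E⟩ = Σ Eᵢ gᵢe^(−Eᵢ/kT) / Z = (0·6.000 + 0.877·0.02938) / 6.029 = 0.0043 eV.

0.0043 eV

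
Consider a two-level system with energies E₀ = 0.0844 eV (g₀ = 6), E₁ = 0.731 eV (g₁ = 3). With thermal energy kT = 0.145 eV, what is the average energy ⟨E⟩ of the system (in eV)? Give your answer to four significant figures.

0.08812 eV

Eᵢ/kT = 0.582069, 5.04138.
Z = Σ gᵢe^(−Eᵢ/kT) = 6·e^(−0.582069) + 3·e^(−5.04138) = 3.35245 + 0.0193945 = 3.37184.
⟨E⟩ = Σ Eᵢ gᵢe^(−Eᵢ/kT) / Z = (0.0844·3.35245 + 0.731·0.0193945) / 3.37184 = 0.08812 eV.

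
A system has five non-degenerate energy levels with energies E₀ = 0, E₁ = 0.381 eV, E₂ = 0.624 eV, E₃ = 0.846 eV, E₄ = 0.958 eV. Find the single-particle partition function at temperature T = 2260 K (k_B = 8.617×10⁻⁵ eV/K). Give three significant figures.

k_BT = 8.617×10⁻⁵ × 2260 K = 0.19474 eV.
Eᵢ/kT = 0, 1.9565, 3.2043, 4.3443, 4.9194.
Z = Σ e^(−Eᵢ/kT) = e^(−0) + e^(−1.9565) + e^(−3.2043) + e^(−4.3443) + e^(−4.9194) = 1.0000 + 0.14135 + 0.040587 + 0.012981 + 0.0073035 = 1.2022.

Z = 1.20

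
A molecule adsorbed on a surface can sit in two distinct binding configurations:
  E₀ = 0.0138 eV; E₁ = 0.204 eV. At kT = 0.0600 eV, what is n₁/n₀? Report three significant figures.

n₁/n₀ = exp[−(E₁−E₀)/kT] = exp(−(0.1902 eV)/(0.0600 eV)) = exp(-3.1700) = 0.0420.

0.0420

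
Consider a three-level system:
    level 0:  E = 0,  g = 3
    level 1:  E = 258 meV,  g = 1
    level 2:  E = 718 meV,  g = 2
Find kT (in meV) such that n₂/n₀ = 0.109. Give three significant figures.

396 meV

n₂/n₀ = (g₂/g₀) exp[−(E₂−E₀)/kT] = 0.109.
⇒ (E₂−E₀)/kT = ln((2/3)/0.109) = ln(6.1162) = 1.8109.
kT = 718 meV / 1.8109 = 396 meV.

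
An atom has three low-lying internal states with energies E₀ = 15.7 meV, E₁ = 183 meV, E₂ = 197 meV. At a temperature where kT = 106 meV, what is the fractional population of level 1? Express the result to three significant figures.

0.149

Eᵢ/kT = 0.14811, 1.7264, 1.8585.
Z = Σ e^(−Eᵢ/kT) = e^(−0.14811) + e^(−1.7264) + e^(−1.8585) = 0.86234 + 0.17792 + 0.15591 = 1.1962.
P₁ = e^(−E₁/kT) / Z = 0.17792/1.1962 = 0.149.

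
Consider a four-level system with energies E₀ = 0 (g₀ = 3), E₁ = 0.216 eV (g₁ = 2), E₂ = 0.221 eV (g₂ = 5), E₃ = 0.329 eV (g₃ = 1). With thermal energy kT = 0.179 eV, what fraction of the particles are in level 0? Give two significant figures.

0.58

Eᵢ/kT = 0, 1.207, 1.235, 1.838.
Z = Σ gᵢe^(−Eᵢ/kT) = 3·e^(−0) + 2·e^(−1.207) + 5·e^(−1.235) + 1·e^(−1.838) = 3.000 + 0.5982 + 1.454 + 0.1591 = 5.211.
P₀ = g₀ e^(−E₀/kT) / Z = 3.000/5.211 = 0.58.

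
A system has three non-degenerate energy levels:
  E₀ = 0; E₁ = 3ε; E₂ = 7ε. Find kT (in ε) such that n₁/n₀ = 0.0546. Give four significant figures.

n₁/n₀ = exp[−(E₁−E₀)/kT] = 0.0546.
⇒ (E₁−E₀)/kT = ln(1/0.0546) = ln(18.3150) = 2.90772.
kT = 3ε / 2.90772 = 1.032 ε.

1.032 ε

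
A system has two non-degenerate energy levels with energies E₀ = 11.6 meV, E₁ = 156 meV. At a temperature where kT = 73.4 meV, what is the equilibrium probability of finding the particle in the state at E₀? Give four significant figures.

Eᵢ/kT = 0.158038, 2.12534.
Z = Σ e^(−Eᵢ/kT) = e^(−0.158038) + e^(−2.12534) = 0.853817 + 0.119392 = 0.973209.
P₀ = e^(−E₀/kT) / Z = 0.853817/0.973209 = 0.8773.

0.8773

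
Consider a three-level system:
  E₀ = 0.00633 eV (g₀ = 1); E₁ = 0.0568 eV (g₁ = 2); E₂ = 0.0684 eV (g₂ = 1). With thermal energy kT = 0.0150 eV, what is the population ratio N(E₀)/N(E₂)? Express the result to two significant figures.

63

n₀/n₂ = (g₀/g₂) exp[−(E₀−E₂)/kT] = (1/1) × exp(−(-0.06207 eV)/(0.0150 eV)) = (1/1) × exp(4.138) = 63.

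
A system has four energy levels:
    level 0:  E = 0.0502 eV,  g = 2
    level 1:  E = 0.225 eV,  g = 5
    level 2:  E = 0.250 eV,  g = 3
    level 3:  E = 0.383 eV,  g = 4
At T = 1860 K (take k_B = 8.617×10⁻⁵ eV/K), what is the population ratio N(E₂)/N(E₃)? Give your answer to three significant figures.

k_BT = 8.617×10⁻⁵ × 1860 K = 0.16028 eV.
n₂/n₃ = (g₂/g₃) exp[−(E₂−E₃)/kT] = (3/4) × exp(−(-0.133 eV)/(0.16028 eV)) = (3/4) × exp(0.82980) = 1.72.

1.72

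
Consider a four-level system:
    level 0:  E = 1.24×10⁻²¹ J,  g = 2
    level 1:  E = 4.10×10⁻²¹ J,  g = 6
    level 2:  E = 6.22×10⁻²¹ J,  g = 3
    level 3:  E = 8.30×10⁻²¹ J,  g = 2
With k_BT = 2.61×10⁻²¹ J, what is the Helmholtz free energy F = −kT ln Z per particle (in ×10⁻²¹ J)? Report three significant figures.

Eᵢ/kT = 0.47510, 1.5709, 2.3831, 3.1801.
Z = Σ gᵢe^(−Eᵢ/kT) = 2·e^(−0.47510) + 6·e^(−1.5709) + 3·e^(−2.3831) + 2·e^(−3.1801) = 1.2436 + 1.2471 + 0.27679 + 0.083163 = 2.8507.
F = −kT ln Z = −2.61 × ln(2.8507) = −2.61 × 1.0476 = -2.73 ×10⁻²¹ J.

-2.73 ×10⁻²¹ J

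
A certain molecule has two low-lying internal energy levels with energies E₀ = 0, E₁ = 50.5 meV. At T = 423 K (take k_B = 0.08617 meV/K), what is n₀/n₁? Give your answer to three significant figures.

k_BT = 0.08617 × 423 K = 36.450 meV.
n₀/n₁ = exp[−(E₀−E₁)/kT] = exp(−(-50.5 meV)/(36.450 meV)) = exp(1.3855) = 4.00.

4.00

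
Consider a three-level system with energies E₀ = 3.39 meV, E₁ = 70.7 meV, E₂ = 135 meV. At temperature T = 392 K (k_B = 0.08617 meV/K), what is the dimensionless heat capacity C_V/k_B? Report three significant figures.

k_BT = 0.08617 × 392 K = 33.779 meV.
Eᵢ/kT = 0.10036, 2.0930, 3.9966.
Z = Σ e^(−Eᵢ/kT) = e^(−0.10036) + e^(−2.0930) + e^(−3.9966) = 0.90451 + 0.12332 + 0.018378 = 1.0462.
⟨E⟩ = 13.636 meV, ⟨E²⟩ = 919.28 meV².
C_V/k_B = (⟨E²⟩ − ⟨E⟩²)/(kT)² = (919.28 − 185.94)/1141.0 = 0.643.

0.643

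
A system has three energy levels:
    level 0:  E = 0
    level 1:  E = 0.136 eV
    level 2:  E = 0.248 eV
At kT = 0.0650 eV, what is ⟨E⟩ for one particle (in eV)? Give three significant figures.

Eᵢ/kT = 0, 2.0923, 3.8154.
Z = Σ e^(−Eᵢ/kT) = e^(−0) + e^(−2.0923) + e^(−3.8154) = 1.0000 + 0.12340 + 0.022029 = 1.1454.
⟨E⟩ = Σ Eᵢ e^(−Eᵢ/kT) / Z = (0·1.0000 + 0.136·0.12340 + 0.248·0.022029) / 1.1454 = 0.0194 eV.

0.0194 eV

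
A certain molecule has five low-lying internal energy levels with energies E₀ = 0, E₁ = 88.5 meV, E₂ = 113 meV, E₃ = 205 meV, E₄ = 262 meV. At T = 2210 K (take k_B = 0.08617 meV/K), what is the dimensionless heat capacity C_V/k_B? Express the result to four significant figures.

0.2024

k_BT = 0.08617 × 2210 K = 190.436 meV.
Eᵢ/kT = 0, 0.464723, 0.593375, 1.07648, 1.37579.
Z = Σ e^(−Eᵢ/kT) = e^(−0) + e^(−0.464723) + e^(−0.593375) + e^(−1.07648) + e^(−1.37579) = 1.00000 + 0.628309 + 0.552460 + 0.340793 + 0.252640 = 2.77420.
⟨E⟩ = 91.5895 meV, ⟨E²⟩ = 15730.5 meV².
C_V/k_B = (⟨E²⟩ − ⟨E⟩²)/(kT)² = (15730.5 − 8388.64)/36265.9 = 0.2024.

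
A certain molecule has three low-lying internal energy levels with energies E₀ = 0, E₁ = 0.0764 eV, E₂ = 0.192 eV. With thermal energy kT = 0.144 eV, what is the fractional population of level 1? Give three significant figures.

Eᵢ/kT = 0, 0.53056, 1.3333.
Z = Σ e^(−Eᵢ/kT) = e^(−0) + e^(−0.53056) + e^(−1.3333) = 1.0000 + 0.58828 + 0.26361 = 1.8519.
P₁ = e^(−E₁/kT) / Z = 0.58828/1.8519 = 0.318.

0.318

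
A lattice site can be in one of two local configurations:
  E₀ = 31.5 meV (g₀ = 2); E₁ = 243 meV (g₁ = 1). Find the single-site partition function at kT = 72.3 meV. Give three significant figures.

Z = 1.33

Eᵢ/kT = 0.43568, 3.3610.
Z = Σ gᵢe^(−Eᵢ/kT) = 2·e^(−0.43568) + 1·e^(−3.3610) = 1.2936 + 0.034701 = 1.3283.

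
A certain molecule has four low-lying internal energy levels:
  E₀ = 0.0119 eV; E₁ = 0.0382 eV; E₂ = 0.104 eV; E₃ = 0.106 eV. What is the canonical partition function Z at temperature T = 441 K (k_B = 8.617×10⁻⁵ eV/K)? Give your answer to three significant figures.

Z = 1.22

k_BT = 8.617×10⁻⁵ × 441 K = 0.038001 eV.
Eᵢ/kT = 0.31315, 1.0052, 2.7368, 2.7894.
Z = Σ e^(−Eᵢ/kT) = e^(−0.31315) + e^(−1.0052) + e^(−2.7368) + e^(−2.7894) = 0.73114 + 0.36597 + 0.064777 + 0.061458 = 1.2233.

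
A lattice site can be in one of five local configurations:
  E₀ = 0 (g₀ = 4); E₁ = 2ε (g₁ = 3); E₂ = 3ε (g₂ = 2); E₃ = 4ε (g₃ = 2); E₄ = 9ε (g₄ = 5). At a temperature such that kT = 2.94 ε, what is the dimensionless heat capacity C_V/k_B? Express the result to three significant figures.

Eᵢ/kT = 0, 0.68027, 1.0204, 1.3605, 3.0612.
Z = Σ gᵢe^(−Eᵢ/kT) = 4·e^(−0) + 3·e^(−0.68027) + 2·e^(−1.0204) + 2·e^(−1.3605) + 5·e^(−3.0612) = 4.0000 + 1.5194 + 0.72090 + 0.51306 + 0.23416 = 6.9875.
⟨E⟩ = 1.3397 ε, ⟨E²⟩ = 5.6875 ε².
C_V/k_B = (⟨E²⟩ − ⟨E⟩²)/(kT)² = (5.6875 − 1.7948)/8.6436 = 0.450.

0.450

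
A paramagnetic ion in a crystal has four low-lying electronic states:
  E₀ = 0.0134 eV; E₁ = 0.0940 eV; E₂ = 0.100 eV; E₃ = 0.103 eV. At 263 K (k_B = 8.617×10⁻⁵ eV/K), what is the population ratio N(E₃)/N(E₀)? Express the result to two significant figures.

0.019

k_BT = 8.617×10⁻⁵ × 263 K = 0.02266 eV.
n₃/n₀ = exp[−(E₃−E₀)/kT] = exp(−(0.0896 eV)/(0.02266 eV)) = exp(-3.954) = 0.019.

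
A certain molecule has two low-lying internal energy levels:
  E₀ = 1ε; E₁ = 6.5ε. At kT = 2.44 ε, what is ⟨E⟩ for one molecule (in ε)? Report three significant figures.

Eᵢ/kT = 0.40984, 2.6639.
Z = Σ e^(−Eᵢ/kT) = e^(−0.40984) + e^(−2.6639) = 0.66376 + 0.069676 = 0.73344.
⟨E⟩ = Σ Eᵢ e^(−Eᵢ/kT) / Z = (1·0.66376 + 6.5·0.069676) / 0.73344 = 1.52 ε.

1.52 ε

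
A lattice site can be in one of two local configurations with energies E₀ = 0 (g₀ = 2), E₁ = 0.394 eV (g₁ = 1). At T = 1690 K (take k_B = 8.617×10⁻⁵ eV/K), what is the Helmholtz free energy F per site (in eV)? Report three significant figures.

k_BT = 8.617×10⁻⁵ × 1690 K = 0.14563 eV.
Eᵢ/kT = 0, 2.7055.
Z = Σ gᵢe^(−Eᵢ/kT) = 2·e^(−0) + 1·e^(−2.7055) = 2.0000 + 0.066837 = 2.0668.
F = −kT ln Z = −0.14563 × ln(2.0668) = −0.14563 × 0.72600 = -0.106 eV.

-0.106 eV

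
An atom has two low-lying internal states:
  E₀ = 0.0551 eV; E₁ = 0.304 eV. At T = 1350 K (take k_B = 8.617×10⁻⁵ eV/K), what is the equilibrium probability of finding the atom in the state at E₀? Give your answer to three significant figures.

0.895

k_BT = 8.617×10⁻⁵ × 1350 K = 0.11633 eV.
Eᵢ/kT = 0.47365, 2.6133.
Z = Σ e^(−Eᵢ/kT) = e^(−0.47365) + e^(−2.6133) = 0.62273 + 0.073292 = 0.69602.
P₀ = e^(−E₀/kT) / Z = 0.62273/0.69602 = 0.895.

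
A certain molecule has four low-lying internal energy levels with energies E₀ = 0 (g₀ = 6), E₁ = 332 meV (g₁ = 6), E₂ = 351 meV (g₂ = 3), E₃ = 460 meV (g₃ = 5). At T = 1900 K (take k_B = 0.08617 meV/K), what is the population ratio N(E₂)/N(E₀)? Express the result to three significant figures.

0.0586

k_BT = 0.08617 × 1900 K = 163.72 meV.
n₂/n₀ = (g₂/g₀) exp[−(E₂−E₀)/kT] = (3/6) × exp(−(351 meV)/(163.72 meV)) = (3/6) × exp(-2.1439) = 0.0586.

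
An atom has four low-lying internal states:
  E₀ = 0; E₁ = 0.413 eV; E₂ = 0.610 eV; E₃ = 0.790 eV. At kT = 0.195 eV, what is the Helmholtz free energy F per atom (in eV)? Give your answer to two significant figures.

-0.033 eV

Eᵢ/kT = 0, 2.118, 3.128, 4.051.
Z = Σ e^(−Eᵢ/kT) = e^(−0) + e^(−2.118) + e^(−3.128) + e^(−4.051) = 1.000 + 0.1203 + 0.04381 + 0.01740 = 1.182.
F = −kT ln Z = −0.195 × ln(1.182) = −0.195 × 0.1672 = -0.033 eV.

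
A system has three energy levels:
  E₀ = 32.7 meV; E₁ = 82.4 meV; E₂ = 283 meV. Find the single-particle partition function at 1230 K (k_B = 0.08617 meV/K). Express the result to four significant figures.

k_BT = 0.08617 × 1230 K = 105.989 meV.
Eᵢ/kT = 0.308523, 0.777439, 2.67009.
Z = Σ e^(−Eᵢ/kT) = e^(−0.308523) + e^(−0.777439) + e^(−2.67009) = 0.734531 + 0.459581 + 0.0692460 = 1.26336.

Z = 1.263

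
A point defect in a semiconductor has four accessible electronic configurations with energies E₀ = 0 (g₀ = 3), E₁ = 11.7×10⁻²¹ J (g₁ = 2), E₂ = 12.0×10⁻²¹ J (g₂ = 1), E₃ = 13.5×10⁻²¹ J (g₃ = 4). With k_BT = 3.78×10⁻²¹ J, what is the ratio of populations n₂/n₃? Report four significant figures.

n₂/n₃ = (g₂/g₃) exp[−(E₂−E₃)/kT] = (1/4) × exp(−(-1.5 ×10⁻²¹ J)/(3.78 ×10⁻²¹ J)) = (1/4) × exp(0.396825) = 0.3718.

0.3718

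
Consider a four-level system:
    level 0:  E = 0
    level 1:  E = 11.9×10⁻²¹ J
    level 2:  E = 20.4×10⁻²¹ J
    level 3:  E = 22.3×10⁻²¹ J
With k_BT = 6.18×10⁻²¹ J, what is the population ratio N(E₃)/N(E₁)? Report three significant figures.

0.186

n₃/n₁ = exp[−(E₃−E₁)/kT] = exp(−(10.4 ×10⁻²¹ J)/(6.18 ×10⁻²¹ J)) = exp(-1.6828) = 0.186.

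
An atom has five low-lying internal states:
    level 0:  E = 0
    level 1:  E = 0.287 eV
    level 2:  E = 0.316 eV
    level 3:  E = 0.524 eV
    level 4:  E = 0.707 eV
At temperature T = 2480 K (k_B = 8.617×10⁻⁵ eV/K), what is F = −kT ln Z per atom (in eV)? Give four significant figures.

k_BT = 8.617×10⁻⁵ × 2480 K = 0.213702 eV.
Eᵢ/kT = 0, 1.34299, 1.47869, 2.45201, 3.30835.
Z = Σ e^(−Eᵢ/kT) = e^(−0) + e^(−1.34299) + e^(−1.47869) + e^(−2.45201) + e^(−3.30835) = 1.00000 + 0.261064 + 0.227936 + 0.0861203 + 0.0365765 = 1.61170.
F = −kT ln Z = −0.213702 × ln(1.61170) = −0.213702 × 0.477290 = -0.1020 eV.

-0.1020 eV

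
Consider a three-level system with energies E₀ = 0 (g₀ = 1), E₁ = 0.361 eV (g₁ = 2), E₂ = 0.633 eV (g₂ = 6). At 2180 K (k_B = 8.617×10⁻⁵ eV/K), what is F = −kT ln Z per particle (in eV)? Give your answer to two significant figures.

-0.076 eV

k_BT = 8.617×10⁻⁵ × 2180 K = 0.1879 eV.
Eᵢ/kT = 0, 1.921, 3.369.
Z = Σ gᵢe^(−Eᵢ/kT) = 1·e^(−0) + 2·e^(−1.921) + 6·e^(−3.369) = 1.000 + 0.2929 + 0.2065 = 1.499.
F = −kT ln Z = −0.1879 × ln(1.499) = −0.1879 × 0.4048 = -0.076 eV.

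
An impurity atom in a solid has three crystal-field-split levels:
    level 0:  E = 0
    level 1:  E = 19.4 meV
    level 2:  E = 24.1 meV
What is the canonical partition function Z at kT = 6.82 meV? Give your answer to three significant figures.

Z = 1.09

Eᵢ/kT = 0, 2.8446, 3.5337.
Z = Σ e^(−Eᵢ/kT) = e^(−0) + e^(−2.8446) + e^(−3.5337) = 1.0000 + 0.058158 + 0.029197 = 1.0874.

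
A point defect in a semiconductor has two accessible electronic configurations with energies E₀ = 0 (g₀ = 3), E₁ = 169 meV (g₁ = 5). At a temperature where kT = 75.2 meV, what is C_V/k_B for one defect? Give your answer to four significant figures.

Eᵢ/kT = 0, 2.24734.
Z = Σ gᵢe^(−Eᵢ/kT) = 3·e^(−0) + 5·e^(−2.24734) = 3.00000 + 0.528400 = 3.52840.
⟨E⟩ = 25.3088 meV, ⟨E²⟩ = 4277.19 meV².
C_V/k_B = (⟨E²⟩ − ⟨E⟩²)/(kT)² = (4277.19 − 640.535)/5655.04 = 0.6431.

0.6431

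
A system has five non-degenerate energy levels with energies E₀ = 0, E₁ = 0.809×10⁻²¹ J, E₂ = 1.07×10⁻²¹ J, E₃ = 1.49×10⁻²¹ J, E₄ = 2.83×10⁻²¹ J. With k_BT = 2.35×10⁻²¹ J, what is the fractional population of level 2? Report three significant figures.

0.200

Eᵢ/kT = 0, 0.34426, 0.45532, 0.63404, 1.2043.
Z = Σ e^(−Eᵢ/kT) = e^(−0) + e^(−0.34426) + e^(−0.45532) + e^(−0.63404) + e^(−1.2043) = 1.0000 + 0.70874 + 0.63424 + 0.53044 + 0.29990 = 3.1733.
P₂ = e^(−E₂/kT) / Z = 0.63424/3.1733 = 0.200.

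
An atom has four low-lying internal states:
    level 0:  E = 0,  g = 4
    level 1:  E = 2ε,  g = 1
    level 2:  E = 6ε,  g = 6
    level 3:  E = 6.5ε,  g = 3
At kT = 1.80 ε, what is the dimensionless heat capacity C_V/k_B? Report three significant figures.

Eᵢ/kT = 0, 1.1111, 3.3333, 3.6111.
Z = Σ gᵢe^(−Eᵢ/kT) = 4·e^(−0) + 1·e^(−1.1111) + 6·e^(−3.3333) + 3·e^(−3.6111) = 4.0000 + 0.32920 + 0.21405 + 0.081066 = 4.6243.
⟨E⟩ = 0.53405 ε, ⟨E²⟩ = 2.6918 ε².
C_V/k_B = (⟨E²⟩ − ⟨E⟩²)/(kT)² = (2.6918 − 0.28521)/3.2400 = 0.743.

0.743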